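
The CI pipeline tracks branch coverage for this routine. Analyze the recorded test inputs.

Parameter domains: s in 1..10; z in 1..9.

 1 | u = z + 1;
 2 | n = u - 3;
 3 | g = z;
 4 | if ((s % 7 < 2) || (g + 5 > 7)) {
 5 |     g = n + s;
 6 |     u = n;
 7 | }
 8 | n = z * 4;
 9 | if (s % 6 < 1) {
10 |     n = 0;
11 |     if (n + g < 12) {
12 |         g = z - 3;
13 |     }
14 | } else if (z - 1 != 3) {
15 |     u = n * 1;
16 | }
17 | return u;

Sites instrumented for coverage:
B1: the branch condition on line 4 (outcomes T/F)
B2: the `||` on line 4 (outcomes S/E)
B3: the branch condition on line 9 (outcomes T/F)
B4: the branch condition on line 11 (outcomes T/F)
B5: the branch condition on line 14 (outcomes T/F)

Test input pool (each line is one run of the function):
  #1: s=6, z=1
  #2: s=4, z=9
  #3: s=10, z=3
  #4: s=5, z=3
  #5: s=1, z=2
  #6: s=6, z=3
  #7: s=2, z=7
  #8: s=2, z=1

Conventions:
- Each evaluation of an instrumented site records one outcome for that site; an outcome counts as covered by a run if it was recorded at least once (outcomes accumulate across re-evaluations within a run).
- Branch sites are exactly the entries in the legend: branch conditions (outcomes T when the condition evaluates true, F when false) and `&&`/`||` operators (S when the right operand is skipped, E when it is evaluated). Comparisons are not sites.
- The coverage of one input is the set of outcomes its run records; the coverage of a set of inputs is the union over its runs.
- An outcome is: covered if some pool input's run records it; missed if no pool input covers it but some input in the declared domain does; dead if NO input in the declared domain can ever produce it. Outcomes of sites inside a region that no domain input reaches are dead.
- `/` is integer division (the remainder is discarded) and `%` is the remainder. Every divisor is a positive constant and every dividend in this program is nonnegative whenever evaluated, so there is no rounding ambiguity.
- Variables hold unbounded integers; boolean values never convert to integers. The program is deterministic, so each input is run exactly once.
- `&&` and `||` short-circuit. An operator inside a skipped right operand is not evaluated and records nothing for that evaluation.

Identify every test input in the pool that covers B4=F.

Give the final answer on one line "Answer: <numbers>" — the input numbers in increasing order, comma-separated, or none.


input #1 (s=6, z=1): misses B4=F
input #2 (s=4, z=9): misses B4=F
input #3 (s=10, z=3): misses B4=F
input #4 (s=5, z=3): misses B4=F
input #5 (s=1, z=2): misses B4=F
input #6 (s=6, z=3): misses B4=F
input #7 (s=2, z=7): misses B4=F
input #8 (s=2, z=1): misses B4=F
Answer: none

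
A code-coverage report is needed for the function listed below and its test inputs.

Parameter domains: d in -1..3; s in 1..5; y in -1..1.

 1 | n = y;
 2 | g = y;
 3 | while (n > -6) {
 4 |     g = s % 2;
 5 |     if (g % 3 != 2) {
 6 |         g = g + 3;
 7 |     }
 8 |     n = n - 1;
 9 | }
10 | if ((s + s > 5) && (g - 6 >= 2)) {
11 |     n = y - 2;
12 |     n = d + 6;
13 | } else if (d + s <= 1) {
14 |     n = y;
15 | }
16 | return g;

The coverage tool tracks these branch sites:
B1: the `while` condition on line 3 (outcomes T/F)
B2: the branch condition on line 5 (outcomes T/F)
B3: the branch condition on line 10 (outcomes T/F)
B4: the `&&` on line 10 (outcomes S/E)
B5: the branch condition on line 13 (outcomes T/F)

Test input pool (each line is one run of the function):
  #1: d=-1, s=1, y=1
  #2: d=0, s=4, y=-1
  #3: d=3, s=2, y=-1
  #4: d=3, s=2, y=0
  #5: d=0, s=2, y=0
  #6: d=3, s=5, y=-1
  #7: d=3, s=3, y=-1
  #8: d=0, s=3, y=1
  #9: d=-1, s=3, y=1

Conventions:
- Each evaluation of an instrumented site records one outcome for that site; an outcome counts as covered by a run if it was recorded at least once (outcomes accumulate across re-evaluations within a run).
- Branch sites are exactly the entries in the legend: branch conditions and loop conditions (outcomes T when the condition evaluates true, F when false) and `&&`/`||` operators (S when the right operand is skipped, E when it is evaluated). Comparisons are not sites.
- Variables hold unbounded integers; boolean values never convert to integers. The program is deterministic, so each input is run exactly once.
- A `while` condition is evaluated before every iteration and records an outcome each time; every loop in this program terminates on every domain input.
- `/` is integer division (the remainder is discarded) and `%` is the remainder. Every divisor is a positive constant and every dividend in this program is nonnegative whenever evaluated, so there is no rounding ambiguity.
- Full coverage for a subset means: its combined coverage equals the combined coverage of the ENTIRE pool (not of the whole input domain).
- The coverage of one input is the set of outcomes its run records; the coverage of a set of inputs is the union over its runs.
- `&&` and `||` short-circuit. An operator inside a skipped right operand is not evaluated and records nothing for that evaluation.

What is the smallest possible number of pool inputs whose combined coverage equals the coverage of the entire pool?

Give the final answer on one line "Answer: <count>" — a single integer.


test 1 (d=-1, s=1, y=1) fires B1->T, B2->T, B1->T, B2->T, B1->T, B2->T, B1->T, B2->T, B1->T, B2->T, B1->T, B2->T, B1->T, B2->T, ...; hits B1=T, B1=F, B2=T, B3=F, B4=S, B5=T
test 2 (d=0, s=4, y=-1) fires B1->T, B2->T, B1->T, B2->T, B1->T, B2->T, B1->T, B2->T, B1->T, B2->T, B1->F, B4->E, B3->F, B5->F; hits B1=T, B1=F, B2=T, B3=F, B4=E, B5=F
test 3 (d=3, s=2, y=-1) fires B1->T, B2->T, B1->T, B2->T, B1->T, B2->T, B1->T, B2->T, B1->T, B2->T, B1->F, B4->S, B3->F, B5->F; hits B1=T, B1=F, B2=T, B3=F, B4=S, B5=F
test 4 (d=3, s=2, y=0) fires B1->T, B2->T, B1->T, B2->T, B1->T, B2->T, B1->T, B2->T, B1->T, B2->T, B1->T, B2->T, B1->F, B4->S, ...; hits B1=T, B1=F, B2=T, B3=F, B4=S, B5=F
test 5 (d=0, s=2, y=0) fires B1->T, B2->T, B1->T, B2->T, B1->T, B2->T, B1->T, B2->T, B1->T, B2->T, B1->T, B2->T, B1->F, B4->S, ...; hits B1=T, B1=F, B2=T, B3=F, B4=S, B5=F
test 6 (d=3, s=5, y=-1) fires B1->T, B2->T, B1->T, B2->T, B1->T, B2->T, B1->T, B2->T, B1->T, B2->T, B1->F, B4->E, B3->F, B5->F; hits B1=T, B1=F, B2=T, B3=F, B4=E, B5=F
test 7 (d=3, s=3, y=-1) fires B1->T, B2->T, B1->T, B2->T, B1->T, B2->T, B1->T, B2->T, B1->T, B2->T, B1->F, B4->E, B3->F, B5->F; hits B1=T, B1=F, B2=T, B3=F, B4=E, B5=F
test 8 (d=0, s=3, y=1) fires B1->T, B2->T, B1->T, B2->T, B1->T, B2->T, B1->T, B2->T, B1->T, B2->T, B1->T, B2->T, B1->T, B2->T, ...; hits B1=T, B1=F, B2=T, B3=F, B4=E, B5=F
test 9 (d=-1, s=3, y=1) fires B1->T, B2->T, B1->T, B2->T, B1->T, B2->T, B1->T, B2->T, B1->T, B2->T, B1->T, B2->T, B1->T, B2->T, ...; hits B1=T, B1=F, B2=T, B3=F, B4=E, B5=F
union over all inputs: B1=T, B1=F, B2=T, B3=F, B4=S, B4=E, B5=T, B5=F (8 outcomes)
checked all size-1 subsets: none covers 8 outcomes (max 6/8)
inputs {1, 2} (size 2) cover everything; no size-2 subset with a lexicographically smaller index list covers all 8
Answer: 2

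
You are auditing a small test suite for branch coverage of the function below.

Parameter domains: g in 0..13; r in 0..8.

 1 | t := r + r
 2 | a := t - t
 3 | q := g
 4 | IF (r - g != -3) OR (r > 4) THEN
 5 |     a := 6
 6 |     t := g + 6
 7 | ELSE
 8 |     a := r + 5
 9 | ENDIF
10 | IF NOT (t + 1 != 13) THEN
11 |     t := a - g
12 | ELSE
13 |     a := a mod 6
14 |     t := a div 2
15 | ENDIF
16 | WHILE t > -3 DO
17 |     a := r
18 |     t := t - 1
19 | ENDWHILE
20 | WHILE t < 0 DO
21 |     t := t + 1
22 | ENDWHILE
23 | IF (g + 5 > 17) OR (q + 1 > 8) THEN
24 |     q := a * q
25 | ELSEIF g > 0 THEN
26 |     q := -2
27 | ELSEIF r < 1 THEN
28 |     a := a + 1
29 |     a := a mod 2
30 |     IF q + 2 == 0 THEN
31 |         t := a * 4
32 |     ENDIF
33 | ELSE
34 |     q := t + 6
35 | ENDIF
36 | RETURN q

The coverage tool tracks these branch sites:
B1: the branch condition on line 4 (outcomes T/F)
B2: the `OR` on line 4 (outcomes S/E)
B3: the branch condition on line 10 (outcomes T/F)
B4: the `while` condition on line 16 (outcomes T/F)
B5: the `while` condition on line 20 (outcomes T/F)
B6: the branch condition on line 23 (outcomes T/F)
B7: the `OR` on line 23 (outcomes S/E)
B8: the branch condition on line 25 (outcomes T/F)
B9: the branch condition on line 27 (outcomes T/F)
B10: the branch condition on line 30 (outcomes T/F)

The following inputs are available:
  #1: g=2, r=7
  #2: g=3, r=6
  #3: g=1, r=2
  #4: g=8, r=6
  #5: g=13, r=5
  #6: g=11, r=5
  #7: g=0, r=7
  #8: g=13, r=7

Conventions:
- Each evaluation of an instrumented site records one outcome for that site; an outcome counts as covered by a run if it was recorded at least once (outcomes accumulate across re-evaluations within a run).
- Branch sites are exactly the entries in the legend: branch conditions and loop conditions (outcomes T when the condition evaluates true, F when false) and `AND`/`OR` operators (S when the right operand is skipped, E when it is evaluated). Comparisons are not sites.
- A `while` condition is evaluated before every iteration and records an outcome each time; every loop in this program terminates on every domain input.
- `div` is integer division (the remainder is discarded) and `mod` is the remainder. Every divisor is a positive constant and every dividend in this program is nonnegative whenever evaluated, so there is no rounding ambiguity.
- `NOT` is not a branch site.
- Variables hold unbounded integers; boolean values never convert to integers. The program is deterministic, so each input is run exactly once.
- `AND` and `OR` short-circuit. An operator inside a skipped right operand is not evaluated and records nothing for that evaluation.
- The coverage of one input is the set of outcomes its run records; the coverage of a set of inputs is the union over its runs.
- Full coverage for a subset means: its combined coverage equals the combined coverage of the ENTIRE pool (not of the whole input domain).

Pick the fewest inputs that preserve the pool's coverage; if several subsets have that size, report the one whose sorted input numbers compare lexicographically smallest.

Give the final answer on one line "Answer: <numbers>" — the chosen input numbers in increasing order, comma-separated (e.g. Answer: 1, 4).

input #1 (g=2, r=7): events B2->S, B1->T, B3->F, B4->T, B4->T, B4->T, B4->F, B5->T, B5->T, B5->T, B5->F, B7->E, B6->F, B8->T; covers B1=T, B2=S, B3=F, B4=T, B4=F, B5=T, B5=F, B6=F, B7=E, B8=T
input #2 (g=3, r=6): events B2->S, B1->T, B3->F, B4->T, B4->T, B4->T, B4->F, B5->T, B5->T, B5->T, B5->F, B7->E, B6->F, B8->T; covers B1=T, B2=S, B3=F, B4=T, B4=F, B5=T, B5=F, B6=F, B7=E, B8=T
input #3 (g=1, r=2): events B2->S, B1->T, B3->F, B4->T, B4->T, B4->T, B4->F, B5->T, B5->T, B5->T, B5->F, B7->E, B6->F, B8->T; covers B1=T, B2=S, B3=F, B4=T, B4=F, B5=T, B5=F, B6=F, B7=E, B8=T
input #4 (g=8, r=6): events B2->S, B1->T, B3->F, B4->T, B4->T, B4->T, B4->F, B5->T, B5->T, B5->T, B5->F, B7->E, B6->T; covers B1=T, B2=S, B3=F, B4=T, B4=F, B5=T, B5=F, B6=T, B7=E
input #5 (g=13, r=5): events B2->S, B1->T, B3->F, B4->T, B4->T, B4->T, B4->F, B5->T, B5->T, B5->T, B5->F, B7->S, B6->T; covers B1=T, B2=S, B3=F, B4=T, B4=F, B5=T, B5=F, B6=T, B7=S
input #6 (g=11, r=5): events B2->S, B1->T, B3->F, B4->T, B4->T, B4->T, B4->F, B5->T, B5->T, B5->T, B5->F, B7->E, B6->T; covers B1=T, B2=S, B3=F, B4=T, B4=F, B5=T, B5=F, B6=T, B7=E
input #7 (g=0, r=7): events B2->S, B1->T, B3->F, B4->T, B4->T, B4->T, B4->F, B5->T, B5->T, B5->T, B5->F, B7->E, B6->F, B8->F, ...; covers B1=T, B2=S, B3=F, B4=T, B4=F, B5=T, B5=F, B6=F, B7=E, B8=F, B9=F
input #8 (g=13, r=7): events B2->S, B1->T, B3->F, B4->T, B4->T, B4->T, B4->F, B5->T, B5->T, B5->T, B5->F, B7->S, B6->T; covers B1=T, B2=S, B3=F, B4=T, B4=F, B5=T, B5=F, B6=T, B7=S
union over all inputs: B1=T, B2=S, B3=F, B4=T, B4=F, B5=T, B5=F, B6=T, B6=F, B7=S, B7=E, B8=T, B8=F, B9=F (14 outcomes)
checked all size-1 subsets: none covers 14 outcomes (max 11/14)
checked all size-2 subsets: none covers 14 outcomes (max 13/14)
size 3: inputs {1, 5, 7} cover all 14 outcomes, and no lexicographically smaller subset of this size does

Answer: 1, 5, 7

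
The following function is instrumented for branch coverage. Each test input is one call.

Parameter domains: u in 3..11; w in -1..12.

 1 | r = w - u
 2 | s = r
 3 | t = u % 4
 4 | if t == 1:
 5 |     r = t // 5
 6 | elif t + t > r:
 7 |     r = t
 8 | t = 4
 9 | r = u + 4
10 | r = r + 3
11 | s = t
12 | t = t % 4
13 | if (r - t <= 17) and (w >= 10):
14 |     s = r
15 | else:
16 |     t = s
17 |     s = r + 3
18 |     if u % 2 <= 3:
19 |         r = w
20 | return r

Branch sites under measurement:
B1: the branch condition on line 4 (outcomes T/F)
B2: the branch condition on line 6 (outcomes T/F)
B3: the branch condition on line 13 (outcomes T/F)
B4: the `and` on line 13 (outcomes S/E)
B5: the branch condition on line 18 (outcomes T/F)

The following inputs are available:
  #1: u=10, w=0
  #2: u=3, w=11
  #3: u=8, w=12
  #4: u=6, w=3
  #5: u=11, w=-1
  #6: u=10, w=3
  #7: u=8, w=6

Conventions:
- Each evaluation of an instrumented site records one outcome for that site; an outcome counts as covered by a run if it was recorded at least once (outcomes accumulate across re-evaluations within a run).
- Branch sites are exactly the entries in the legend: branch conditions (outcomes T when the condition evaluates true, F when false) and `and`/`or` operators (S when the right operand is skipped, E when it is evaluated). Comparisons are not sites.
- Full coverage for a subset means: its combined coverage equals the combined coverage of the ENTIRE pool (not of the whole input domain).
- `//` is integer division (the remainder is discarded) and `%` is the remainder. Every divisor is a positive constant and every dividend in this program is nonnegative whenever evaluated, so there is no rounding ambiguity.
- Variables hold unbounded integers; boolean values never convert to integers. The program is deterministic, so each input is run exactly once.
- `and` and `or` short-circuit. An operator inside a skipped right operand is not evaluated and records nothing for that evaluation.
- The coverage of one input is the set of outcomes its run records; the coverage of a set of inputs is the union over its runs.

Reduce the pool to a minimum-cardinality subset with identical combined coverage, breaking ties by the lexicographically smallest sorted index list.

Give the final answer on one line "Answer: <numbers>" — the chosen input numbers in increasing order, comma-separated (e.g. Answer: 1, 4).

input #1 (u=10, w=0): events B1->F, B2->T, B4->E, B3->F, B5->T; covers B1=F, B2=T, B3=F, B4=E, B5=T
input #2 (u=3, w=11): events B1->F, B2->F, B4->E, B3->T; covers B1=F, B2=F, B3=T, B4=E
input #3 (u=8, w=12): events B1->F, B2->F, B4->E, B3->T; covers B1=F, B2=F, B3=T, B4=E
input #4 (u=6, w=3): events B1->F, B2->T, B4->E, B3->F, B5->T; covers B1=F, B2=T, B3=F, B4=E, B5=T
input #5 (u=11, w=-1): events B1->F, B2->T, B4->S, B3->F, B5->T; covers B1=F, B2=T, B3=F, B4=S, B5=T
input #6 (u=10, w=3): events B1->F, B2->T, B4->E, B3->F, B5->T; covers B1=F, B2=T, B3=F, B4=E, B5=T
input #7 (u=8, w=6): events B1->F, B2->T, B4->E, B3->F, B5->T; covers B1=F, B2=T, B3=F, B4=E, B5=T
the full pool covers 8 outcomes: B1=F, B2=T, B2=F, B3=T, B3=F, B4=S, B4=E, B5=T
checked all size-1 subsets: none covers 8 outcomes (max 5/8)
at size 2, {2, 5} reaches all 8 outcomes; every lexicographically earlier size-2 subset fails

Answer: 2, 5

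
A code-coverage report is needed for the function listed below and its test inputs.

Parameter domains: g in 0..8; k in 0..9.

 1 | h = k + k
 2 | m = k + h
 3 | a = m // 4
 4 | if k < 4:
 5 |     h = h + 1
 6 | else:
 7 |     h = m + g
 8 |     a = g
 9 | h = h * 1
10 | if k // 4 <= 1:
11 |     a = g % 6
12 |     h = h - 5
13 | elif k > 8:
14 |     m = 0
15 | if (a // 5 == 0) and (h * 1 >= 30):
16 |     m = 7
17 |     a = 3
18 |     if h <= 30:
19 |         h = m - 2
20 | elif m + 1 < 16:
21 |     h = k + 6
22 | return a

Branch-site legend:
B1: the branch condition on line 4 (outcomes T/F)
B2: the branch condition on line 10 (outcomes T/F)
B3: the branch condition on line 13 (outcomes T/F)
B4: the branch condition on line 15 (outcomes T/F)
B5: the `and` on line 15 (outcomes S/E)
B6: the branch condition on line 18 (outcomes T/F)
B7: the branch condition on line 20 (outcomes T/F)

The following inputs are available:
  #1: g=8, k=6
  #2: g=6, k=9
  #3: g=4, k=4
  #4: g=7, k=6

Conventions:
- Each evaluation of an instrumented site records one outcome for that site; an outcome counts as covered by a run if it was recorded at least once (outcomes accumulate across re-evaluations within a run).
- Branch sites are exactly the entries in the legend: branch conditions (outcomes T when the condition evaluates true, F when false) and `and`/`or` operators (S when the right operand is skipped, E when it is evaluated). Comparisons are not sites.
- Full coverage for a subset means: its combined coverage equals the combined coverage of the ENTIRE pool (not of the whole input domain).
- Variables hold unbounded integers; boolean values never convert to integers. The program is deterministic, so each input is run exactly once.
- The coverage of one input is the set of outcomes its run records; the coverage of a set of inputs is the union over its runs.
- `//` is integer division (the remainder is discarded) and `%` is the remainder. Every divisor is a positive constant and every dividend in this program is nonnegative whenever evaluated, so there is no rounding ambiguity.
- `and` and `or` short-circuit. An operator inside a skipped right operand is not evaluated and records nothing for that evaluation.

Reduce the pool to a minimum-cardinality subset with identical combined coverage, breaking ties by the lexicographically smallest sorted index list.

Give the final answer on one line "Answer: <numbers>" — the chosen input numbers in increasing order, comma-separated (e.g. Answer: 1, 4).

run #1 (g=8, k=6) runs B1->F, B2->T, B5->E, B4->F, B7->F; records B1=F, B2=T, B4=F, B5=E, B7=F
run #2 (g=6, k=9) runs B1->F, B2->F, B3->T, B5->S, B4->F, B7->T; records B1=F, B2=F, B3=T, B4=F, B5=S, B7=T
run #3 (g=4, k=4) runs B1->F, B2->T, B5->E, B4->F, B7->T; records B1=F, B2=T, B4=F, B5=E, B7=T
run #4 (g=7, k=6) runs B1->F, B2->T, B5->E, B4->F, B7->F; records B1=F, B2=T, B4=F, B5=E, B7=F
union over all inputs: B1=F, B2=T, B2=F, B3=T, B4=F, B5=S, B5=E, B7=T, B7=F (9 outcomes)
no size-1 subset reaches all 9 outcomes (best union: 6/9)
inputs {1, 2} (size 2) cover everything; no size-2 subset with a lexicographically smaller index list covers all 9

Answer: 1, 2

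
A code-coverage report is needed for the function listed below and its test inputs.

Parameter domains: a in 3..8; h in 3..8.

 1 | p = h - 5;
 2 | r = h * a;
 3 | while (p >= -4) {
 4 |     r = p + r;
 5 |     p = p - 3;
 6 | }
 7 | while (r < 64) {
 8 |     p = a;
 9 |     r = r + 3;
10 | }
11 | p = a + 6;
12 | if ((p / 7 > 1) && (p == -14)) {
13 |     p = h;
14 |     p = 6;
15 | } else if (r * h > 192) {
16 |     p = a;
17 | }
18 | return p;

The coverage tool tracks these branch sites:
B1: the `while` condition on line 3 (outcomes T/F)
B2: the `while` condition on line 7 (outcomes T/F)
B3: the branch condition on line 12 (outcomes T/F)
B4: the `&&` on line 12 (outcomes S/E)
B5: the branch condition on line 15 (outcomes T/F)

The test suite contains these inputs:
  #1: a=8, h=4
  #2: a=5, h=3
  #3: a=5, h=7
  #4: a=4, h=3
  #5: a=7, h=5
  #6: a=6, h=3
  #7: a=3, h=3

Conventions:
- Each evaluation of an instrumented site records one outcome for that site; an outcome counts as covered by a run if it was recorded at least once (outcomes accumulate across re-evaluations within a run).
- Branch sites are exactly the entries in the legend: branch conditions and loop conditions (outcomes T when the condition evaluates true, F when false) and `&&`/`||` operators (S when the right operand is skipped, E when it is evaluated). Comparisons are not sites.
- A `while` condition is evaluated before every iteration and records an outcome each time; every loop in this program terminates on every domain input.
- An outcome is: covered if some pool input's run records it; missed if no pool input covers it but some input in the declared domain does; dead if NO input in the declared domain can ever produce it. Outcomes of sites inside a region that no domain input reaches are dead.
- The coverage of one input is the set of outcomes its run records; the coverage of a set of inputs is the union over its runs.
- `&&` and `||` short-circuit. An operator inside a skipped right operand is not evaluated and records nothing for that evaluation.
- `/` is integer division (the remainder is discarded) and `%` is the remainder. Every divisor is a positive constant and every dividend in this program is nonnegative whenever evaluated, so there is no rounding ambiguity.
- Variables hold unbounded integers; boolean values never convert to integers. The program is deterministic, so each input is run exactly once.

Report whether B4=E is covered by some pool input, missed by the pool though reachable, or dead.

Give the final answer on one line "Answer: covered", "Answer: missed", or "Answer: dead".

B4=E is recorded by pool input(s) 1 -> covered

Answer: covered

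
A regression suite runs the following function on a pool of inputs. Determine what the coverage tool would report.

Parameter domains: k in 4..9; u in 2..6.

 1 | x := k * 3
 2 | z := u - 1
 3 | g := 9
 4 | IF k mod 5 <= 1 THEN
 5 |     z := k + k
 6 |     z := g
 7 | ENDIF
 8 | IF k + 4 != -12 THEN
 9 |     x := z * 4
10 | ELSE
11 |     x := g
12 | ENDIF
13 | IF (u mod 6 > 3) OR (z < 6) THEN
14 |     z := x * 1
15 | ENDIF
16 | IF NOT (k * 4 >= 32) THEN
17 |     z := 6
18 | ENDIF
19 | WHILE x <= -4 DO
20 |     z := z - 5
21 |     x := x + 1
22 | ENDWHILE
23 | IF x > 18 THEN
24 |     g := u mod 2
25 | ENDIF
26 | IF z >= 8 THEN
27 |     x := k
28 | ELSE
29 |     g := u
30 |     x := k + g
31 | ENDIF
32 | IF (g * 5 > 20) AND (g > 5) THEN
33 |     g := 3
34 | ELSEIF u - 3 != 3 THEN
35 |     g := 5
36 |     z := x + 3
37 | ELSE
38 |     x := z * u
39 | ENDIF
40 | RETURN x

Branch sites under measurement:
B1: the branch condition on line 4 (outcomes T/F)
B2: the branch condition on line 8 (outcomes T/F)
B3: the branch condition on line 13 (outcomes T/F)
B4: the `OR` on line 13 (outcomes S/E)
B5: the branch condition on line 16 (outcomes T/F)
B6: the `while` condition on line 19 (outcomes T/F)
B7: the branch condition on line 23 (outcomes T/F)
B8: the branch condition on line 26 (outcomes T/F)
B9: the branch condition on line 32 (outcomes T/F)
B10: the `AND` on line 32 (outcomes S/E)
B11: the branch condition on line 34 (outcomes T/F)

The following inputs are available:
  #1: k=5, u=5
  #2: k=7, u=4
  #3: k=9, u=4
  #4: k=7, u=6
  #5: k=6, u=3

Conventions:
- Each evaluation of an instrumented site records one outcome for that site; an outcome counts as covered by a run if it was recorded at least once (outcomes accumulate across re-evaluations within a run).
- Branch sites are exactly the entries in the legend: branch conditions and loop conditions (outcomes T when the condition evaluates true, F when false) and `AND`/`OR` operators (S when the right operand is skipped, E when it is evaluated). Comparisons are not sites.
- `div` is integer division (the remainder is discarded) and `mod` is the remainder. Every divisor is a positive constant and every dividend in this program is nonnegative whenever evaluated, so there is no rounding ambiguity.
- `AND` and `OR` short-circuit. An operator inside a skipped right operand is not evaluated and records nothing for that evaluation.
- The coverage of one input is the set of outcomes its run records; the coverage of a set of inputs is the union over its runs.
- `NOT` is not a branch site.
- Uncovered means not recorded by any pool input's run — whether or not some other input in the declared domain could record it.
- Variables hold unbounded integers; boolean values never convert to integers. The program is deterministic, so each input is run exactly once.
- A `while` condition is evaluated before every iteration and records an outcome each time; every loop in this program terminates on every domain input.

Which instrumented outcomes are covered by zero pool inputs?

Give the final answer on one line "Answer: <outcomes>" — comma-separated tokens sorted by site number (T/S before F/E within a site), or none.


test 1 (k=5, u=5) fires B1->T, B2->T, B4->S, B3->T, B5->T, B6->F, B7->T, B8->F, B10->E, B9->F, B11->T; hits B1=T, B2=T, B3=T, B4=S, B5=T, B6=F, B7=T, B8=F, B9=F, B10=E, B11=T
test 2 (k=7, u=4) fires B1->F, B2->T, B4->S, B3->T, B5->T, B6->F, B7->F, B8->F, B10->S, B9->F, B11->T; hits B1=F, B2=T, B3=T, B4=S, B5=T, B6=F, B7=F, B8=F, B9=F, B10=S, B11=T
test 3 (k=9, u=4) fires B1->F, B2->T, B4->S, B3->T, B5->F, B6->F, B7->F, B8->T, B10->E, B9->T; hits B1=F, B2=T, B3=T, B4=S, B5=F, B6=F, B7=F, B8=T, B9=T, B10=E
test 4 (k=7, u=6) fires B1->F, B2->T, B4->E, B3->T, B5->T, B6->F, B7->T, B8->F, B10->E, B9->T; hits B1=F, B2=T, B3=T, B4=E, B5=T, B6=F, B7=T, B8=F, B9=T, B10=E
test 5 (k=6, u=3) fires B1->T, B2->T, B4->E, B3->F, B5->T, B6->F, B7->T, B8->F, B10->S, B9->F, B11->T; hits B1=T, B2=T, B3=F, B4=E, B5=T, B6=F, B7=T, B8=F, B9=F, B10=S, B11=T
union over the pool: B1=T, B1=F, B2=T, B3=T, B3=F, B4=S, B4=E, B5=T, B5=F, B6=F, B7=T, B7=F, B8=T, B8=F, B9=T, B9=F, B10=S, B10=E, B11=T
uncovered (3 of 22): B2=F, B6=T, B11=F
Answer: B2=F, B6=T, B11=F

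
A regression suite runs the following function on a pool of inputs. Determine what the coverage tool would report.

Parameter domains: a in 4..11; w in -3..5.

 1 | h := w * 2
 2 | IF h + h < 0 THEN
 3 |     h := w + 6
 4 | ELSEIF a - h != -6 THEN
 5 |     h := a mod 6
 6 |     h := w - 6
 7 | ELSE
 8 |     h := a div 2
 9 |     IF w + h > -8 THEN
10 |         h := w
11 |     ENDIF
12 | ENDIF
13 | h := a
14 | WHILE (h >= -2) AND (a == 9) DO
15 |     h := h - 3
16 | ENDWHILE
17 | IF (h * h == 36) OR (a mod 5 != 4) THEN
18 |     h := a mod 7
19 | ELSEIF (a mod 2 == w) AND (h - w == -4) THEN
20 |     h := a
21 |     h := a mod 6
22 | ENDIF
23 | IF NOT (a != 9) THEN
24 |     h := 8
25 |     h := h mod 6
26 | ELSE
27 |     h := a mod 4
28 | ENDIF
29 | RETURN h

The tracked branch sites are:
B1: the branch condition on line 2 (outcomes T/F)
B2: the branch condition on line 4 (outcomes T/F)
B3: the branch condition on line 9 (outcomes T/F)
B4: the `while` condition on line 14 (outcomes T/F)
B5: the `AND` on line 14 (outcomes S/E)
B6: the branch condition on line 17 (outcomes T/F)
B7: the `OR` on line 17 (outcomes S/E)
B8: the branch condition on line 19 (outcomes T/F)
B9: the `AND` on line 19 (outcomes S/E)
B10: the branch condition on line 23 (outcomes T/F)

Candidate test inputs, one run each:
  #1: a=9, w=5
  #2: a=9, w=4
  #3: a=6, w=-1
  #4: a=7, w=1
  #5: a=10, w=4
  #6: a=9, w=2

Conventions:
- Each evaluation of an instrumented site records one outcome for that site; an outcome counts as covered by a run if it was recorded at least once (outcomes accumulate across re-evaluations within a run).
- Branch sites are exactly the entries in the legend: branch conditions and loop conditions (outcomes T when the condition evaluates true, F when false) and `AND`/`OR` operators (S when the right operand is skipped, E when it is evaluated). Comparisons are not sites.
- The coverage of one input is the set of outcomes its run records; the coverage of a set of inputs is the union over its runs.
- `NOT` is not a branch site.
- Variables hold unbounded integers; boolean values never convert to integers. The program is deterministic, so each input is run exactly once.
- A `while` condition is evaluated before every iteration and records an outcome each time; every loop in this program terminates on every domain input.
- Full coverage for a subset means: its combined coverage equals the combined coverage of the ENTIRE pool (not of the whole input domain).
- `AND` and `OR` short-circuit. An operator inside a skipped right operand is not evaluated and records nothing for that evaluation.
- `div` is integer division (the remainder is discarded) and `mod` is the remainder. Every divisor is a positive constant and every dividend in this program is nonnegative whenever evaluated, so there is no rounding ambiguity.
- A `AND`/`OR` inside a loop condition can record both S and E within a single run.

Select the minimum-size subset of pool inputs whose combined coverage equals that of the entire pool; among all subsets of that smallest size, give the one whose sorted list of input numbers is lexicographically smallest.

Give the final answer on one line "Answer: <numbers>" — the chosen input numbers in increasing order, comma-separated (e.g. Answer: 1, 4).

test 1 (a=9, w=5) fires B1->F, B2->T, B5->E, B4->T, B5->E, B4->T, B5->E, B4->T, B5->E, B4->T, B5->S, B4->F, B7->E, B6->F, ...; hits B1=F, B2=T, B4=T, B4=F, B5=S, B5=E, B6=F, B7=E, B8=F, B9=S, B10=T
test 2 (a=9, w=4) fires B1->F, B2->T, B5->E, B4->T, B5->E, B4->T, B5->E, B4->T, B5->E, B4->T, B5->S, B4->F, B7->E, B6->F, ...; hits B1=F, B2=T, B4=T, B4=F, B5=S, B5=E, B6=F, B7=E, B8=F, B9=S, B10=T
test 3 (a=6, w=-1) fires B1->T, B5->E, B4->F, B7->S, B6->T, B10->F; hits B1=T, B4=F, B5=E, B6=T, B7=S, B10=F
test 4 (a=7, w=1) fires B1->F, B2->T, B5->E, B4->F, B7->E, B6->T, B10->F; hits B1=F, B2=T, B4=F, B5=E, B6=T, B7=E, B10=F
test 5 (a=10, w=4) fires B1->F, B2->T, B5->E, B4->F, B7->E, B6->T, B10->F; hits B1=F, B2=T, B4=F, B5=E, B6=T, B7=E, B10=F
test 6 (a=9, w=2) fires B1->F, B2->T, B5->E, B4->T, B5->E, B4->T, B5->E, B4->T, B5->E, B4->T, B5->S, B4->F, B7->E, B6->F, ...; hits B1=F, B2=T, B4=T, B4=F, B5=S, B5=E, B6=F, B7=E, B8=F, B9=S, B10=T
together the pool reaches 15 outcomes: B1=T, B1=F, B2=T, B4=T, B4=F, B5=S, B5=E, B6=T, B6=F, B7=S, B7=E, B8=F, B9=S, B10=T, B10=F
every size-1 subset falls short of the 15 outcomes (best: 11/15)
the canonical winner is {1, 3}: size 2, full 15-outcome coverage, earliest index list among size-2 covers

Answer: 1, 3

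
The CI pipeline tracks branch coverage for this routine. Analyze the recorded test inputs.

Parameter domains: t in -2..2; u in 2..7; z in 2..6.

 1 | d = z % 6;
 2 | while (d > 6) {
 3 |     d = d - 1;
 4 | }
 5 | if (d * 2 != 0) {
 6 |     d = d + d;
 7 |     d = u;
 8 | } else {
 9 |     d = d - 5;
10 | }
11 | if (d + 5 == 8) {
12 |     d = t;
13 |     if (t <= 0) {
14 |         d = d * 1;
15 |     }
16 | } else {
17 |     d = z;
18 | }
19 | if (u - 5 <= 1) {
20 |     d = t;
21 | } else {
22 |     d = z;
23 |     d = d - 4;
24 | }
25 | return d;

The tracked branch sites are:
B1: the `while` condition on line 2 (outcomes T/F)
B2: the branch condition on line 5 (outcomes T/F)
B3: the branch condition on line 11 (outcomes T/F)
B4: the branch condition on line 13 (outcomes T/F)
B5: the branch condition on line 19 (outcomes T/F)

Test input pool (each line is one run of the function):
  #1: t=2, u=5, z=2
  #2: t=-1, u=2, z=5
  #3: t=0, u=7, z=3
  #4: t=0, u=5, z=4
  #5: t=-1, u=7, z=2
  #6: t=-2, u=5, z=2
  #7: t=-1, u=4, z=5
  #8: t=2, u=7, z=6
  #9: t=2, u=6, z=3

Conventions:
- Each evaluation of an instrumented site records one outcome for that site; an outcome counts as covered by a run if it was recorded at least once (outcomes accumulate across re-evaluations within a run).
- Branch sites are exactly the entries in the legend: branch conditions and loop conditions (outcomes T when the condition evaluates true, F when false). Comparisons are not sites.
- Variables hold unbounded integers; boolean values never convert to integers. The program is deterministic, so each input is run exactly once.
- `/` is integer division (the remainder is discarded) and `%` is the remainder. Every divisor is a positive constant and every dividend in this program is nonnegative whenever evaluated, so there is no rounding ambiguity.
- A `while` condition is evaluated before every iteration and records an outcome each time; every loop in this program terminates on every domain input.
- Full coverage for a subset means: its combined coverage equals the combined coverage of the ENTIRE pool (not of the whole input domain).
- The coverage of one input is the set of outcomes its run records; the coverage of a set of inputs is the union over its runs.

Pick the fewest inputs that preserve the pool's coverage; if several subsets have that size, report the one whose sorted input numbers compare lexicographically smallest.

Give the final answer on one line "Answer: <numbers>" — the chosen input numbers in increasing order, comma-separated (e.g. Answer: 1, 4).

#1 (t=2, u=5, z=2) -> B1->F, B2->T, B3->F, B5->T; covered: B1=F, B2=T, B3=F, B5=T
#2 (t=-1, u=2, z=5) -> B1->F, B2->T, B3->F, B5->T; covered: B1=F, B2=T, B3=F, B5=T
#3 (t=0, u=7, z=3) -> B1->F, B2->T, B3->F, B5->F; covered: B1=F, B2=T, B3=F, B5=F
#4 (t=0, u=5, z=4) -> B1->F, B2->T, B3->F, B5->T; covered: B1=F, B2=T, B3=F, B5=T
#5 (t=-1, u=7, z=2) -> B1->F, B2->T, B3->F, B5->F; covered: B1=F, B2=T, B3=F, B5=F
#6 (t=-2, u=5, z=2) -> B1->F, B2->T, B3->F, B5->T; covered: B1=F, B2=T, B3=F, B5=T
#7 (t=-1, u=4, z=5) -> B1->F, B2->T, B3->F, B5->T; covered: B1=F, B2=T, B3=F, B5=T
#8 (t=2, u=7, z=6) -> B1->F, B2->F, B3->F, B5->F; covered: B1=F, B2=F, B3=F, B5=F
#9 (t=2, u=6, z=3) -> B1->F, B2->T, B3->F, B5->T; covered: B1=F, B2=T, B3=F, B5=T
union over all inputs: B1=F, B2=T, B2=F, B3=F, B5=T, B5=F (6 outcomes)
no size-1 subset reaches all 6 outcomes (best union: 4/6)
at size 2, {1, 8} reaches all 6 outcomes; every lexicographically earlier size-2 subset fails

Answer: 1, 8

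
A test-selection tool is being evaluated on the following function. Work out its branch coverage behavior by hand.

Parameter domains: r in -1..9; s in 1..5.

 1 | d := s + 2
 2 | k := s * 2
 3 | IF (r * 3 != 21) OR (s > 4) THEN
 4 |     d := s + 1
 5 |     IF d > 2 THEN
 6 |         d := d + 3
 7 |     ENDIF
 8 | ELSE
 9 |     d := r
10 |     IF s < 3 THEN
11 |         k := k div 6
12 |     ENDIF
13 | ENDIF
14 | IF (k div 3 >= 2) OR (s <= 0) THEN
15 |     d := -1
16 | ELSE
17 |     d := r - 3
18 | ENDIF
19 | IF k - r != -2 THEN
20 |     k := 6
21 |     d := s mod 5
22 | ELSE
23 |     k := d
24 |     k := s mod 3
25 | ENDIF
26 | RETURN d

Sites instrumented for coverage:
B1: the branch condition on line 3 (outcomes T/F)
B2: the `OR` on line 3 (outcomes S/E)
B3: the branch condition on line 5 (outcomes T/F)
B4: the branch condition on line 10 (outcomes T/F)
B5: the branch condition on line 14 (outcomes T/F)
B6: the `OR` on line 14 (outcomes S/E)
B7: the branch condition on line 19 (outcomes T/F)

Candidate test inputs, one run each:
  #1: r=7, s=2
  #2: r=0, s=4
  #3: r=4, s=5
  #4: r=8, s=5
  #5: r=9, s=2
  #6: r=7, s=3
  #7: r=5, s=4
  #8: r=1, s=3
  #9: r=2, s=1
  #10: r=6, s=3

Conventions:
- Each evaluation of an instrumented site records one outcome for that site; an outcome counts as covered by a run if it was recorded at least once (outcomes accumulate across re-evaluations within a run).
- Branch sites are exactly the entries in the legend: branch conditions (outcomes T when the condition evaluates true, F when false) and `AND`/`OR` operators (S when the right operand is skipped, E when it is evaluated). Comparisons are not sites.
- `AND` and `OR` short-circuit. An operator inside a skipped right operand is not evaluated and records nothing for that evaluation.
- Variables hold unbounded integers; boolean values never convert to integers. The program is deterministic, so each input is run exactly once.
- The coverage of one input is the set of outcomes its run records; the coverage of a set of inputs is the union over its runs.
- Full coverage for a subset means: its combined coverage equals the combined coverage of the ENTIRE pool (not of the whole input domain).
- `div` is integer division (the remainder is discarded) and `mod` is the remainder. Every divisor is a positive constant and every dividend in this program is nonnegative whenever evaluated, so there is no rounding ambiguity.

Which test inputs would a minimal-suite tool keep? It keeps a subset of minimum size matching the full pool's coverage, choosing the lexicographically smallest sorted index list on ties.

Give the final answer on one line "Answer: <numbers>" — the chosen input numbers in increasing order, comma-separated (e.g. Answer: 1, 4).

input #1 (r=7, s=2): covers B1=F, B2=E, B4=T, B5=F, B6=E, B7=T
input #2 (r=0, s=4): covers B1=T, B2=S, B3=T, B5=T, B6=S, B7=T
input #3 (r=4, s=5): covers B1=T, B2=S, B3=T, B5=T, B6=S, B7=T
input #4 (r=8, s=5): covers B1=T, B2=S, B3=T, B5=T, B6=S, B7=T
input #5 (r=9, s=2): covers B1=T, B2=S, B3=T, B5=F, B6=E, B7=T
input #6 (r=7, s=3): covers B1=F, B2=E, B4=F, B5=T, B6=S, B7=T
input #7 (r=5, s=4): covers B1=T, B2=S, B3=T, B5=T, B6=S, B7=T
input #8 (r=1, s=3): covers B1=T, B2=S, B3=T, B5=T, B6=S, B7=T
input #9 (r=2, s=1): covers B1=T, B2=S, B3=F, B5=F, B6=E, B7=T
input #10 (r=6, s=3): covers B1=T, B2=S, B3=T, B5=T, B6=S, B7=T
together the pool reaches 13 outcomes: B1=T, B1=F, B2=S, B2=E, B3=T, B3=F, B4=T, B4=F, B5=T, B5=F, B6=S, B6=E, B7=T
every size-1 subset falls short of the 13 outcomes (best: 6/13)
every size-2 subset falls short of the 13 outcomes (best: 11/13)
every size-3 subset falls short of the 13 outcomes (best: 12/13)
the canonical winner is {1, 2, 6, 9}: size 4, full 13-outcome coverage, earliest index list among size-4 covers

Answer: 1, 2, 6, 9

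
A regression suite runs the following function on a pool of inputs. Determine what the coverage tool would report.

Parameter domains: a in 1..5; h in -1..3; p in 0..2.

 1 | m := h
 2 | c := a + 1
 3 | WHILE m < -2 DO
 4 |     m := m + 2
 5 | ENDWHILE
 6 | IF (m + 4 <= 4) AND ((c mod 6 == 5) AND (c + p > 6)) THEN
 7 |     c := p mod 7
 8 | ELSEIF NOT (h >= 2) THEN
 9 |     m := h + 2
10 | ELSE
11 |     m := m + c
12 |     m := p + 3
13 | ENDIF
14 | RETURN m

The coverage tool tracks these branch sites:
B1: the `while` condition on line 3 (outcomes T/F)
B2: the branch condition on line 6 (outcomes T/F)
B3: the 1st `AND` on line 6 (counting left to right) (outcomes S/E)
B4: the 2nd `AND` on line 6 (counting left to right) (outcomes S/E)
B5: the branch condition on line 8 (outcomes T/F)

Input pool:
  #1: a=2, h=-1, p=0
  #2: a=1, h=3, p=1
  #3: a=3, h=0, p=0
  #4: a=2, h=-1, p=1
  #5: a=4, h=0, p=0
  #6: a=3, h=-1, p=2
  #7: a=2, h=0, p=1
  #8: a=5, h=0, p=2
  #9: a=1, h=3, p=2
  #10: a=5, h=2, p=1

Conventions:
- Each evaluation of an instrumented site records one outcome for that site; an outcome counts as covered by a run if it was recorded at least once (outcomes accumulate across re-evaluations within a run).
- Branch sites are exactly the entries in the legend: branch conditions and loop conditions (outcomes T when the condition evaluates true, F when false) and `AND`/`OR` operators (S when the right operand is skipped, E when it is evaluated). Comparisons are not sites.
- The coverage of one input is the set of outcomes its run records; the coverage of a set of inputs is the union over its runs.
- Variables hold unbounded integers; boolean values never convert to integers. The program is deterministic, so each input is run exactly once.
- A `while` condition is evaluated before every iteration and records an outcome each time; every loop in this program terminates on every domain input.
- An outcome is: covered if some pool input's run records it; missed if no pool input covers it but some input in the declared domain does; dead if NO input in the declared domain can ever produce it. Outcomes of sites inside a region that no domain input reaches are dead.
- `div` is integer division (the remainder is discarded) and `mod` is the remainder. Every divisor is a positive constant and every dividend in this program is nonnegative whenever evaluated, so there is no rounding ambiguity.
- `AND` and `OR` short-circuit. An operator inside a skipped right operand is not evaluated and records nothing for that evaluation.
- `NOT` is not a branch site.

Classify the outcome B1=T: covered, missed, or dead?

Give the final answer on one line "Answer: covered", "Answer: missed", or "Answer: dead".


no pool input records B1=T
checking all 75 inputs in the declared domain: B1=T is never recorded -> dead
Answer: dead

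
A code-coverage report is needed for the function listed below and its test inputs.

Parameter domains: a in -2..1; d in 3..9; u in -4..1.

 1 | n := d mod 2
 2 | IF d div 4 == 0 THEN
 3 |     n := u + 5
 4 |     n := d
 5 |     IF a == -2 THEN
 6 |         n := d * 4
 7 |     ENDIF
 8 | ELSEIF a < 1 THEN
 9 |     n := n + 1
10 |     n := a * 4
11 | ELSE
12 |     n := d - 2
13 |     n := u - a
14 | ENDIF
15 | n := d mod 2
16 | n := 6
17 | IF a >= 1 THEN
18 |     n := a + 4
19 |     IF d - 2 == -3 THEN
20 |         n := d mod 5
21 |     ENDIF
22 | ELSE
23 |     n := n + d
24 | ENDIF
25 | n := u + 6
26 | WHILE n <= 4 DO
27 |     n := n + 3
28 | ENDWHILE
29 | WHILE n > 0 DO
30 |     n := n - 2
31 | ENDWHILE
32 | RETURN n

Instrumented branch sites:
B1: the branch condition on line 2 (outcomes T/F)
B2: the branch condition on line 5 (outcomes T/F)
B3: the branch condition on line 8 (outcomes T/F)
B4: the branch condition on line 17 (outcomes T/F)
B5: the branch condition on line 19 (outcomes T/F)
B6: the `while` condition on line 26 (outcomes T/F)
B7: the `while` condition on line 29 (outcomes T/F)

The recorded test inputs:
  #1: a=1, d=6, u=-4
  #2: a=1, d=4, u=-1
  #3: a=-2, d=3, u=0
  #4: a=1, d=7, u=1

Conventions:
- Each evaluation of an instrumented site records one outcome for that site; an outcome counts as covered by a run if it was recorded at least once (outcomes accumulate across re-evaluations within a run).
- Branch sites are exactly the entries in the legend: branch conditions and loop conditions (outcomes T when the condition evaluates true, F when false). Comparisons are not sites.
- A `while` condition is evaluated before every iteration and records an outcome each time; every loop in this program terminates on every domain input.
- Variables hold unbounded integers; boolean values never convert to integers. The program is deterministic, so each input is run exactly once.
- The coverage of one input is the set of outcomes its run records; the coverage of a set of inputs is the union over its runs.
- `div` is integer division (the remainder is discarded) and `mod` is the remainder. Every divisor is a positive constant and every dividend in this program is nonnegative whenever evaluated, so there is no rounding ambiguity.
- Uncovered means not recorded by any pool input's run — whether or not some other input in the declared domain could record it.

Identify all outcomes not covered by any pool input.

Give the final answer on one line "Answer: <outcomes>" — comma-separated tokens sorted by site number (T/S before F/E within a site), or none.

#1 (a=1, d=6, u=-4) -> B1->F, B3->F, B4->T, B5->F, B6->T, B6->F, B7->T, B7->T, B7->T, B7->F; covered: B1=F, B3=F, B4=T, B5=F, B6=T, B6=F, B7=T, B7=F
#2 (a=1, d=4, u=-1) -> B1->F, B3->F, B4->T, B5->F, B6->F, B7->T, B7->T, B7->T, B7->F; covered: B1=F, B3=F, B4=T, B5=F, B6=F, B7=T, B7=F
#3 (a=-2, d=3, u=0) -> B1->T, B2->T, B4->F, B6->F, B7->T, B7->T, B7->T, B7->F; covered: B1=T, B2=T, B4=F, B6=F, B7=T, B7=F
#4 (a=1, d=7, u=1) -> B1->F, B3->F, B4->T, B5->F, B6->F, B7->T, B7->T, B7->T, B7->T, B7->F; covered: B1=F, B3=F, B4=T, B5=F, B6=F, B7=T, B7=F
union over the pool: B1=T, B1=F, B2=T, B3=F, B4=T, B4=F, B5=F, B6=T, B6=F, B7=T, B7=F
uncovered (3 of 14): B2=F, B3=T, B5=T

Answer: B2=F, B3=T, B5=T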